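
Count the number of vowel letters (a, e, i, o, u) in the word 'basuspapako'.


Scanning each character of 'basuspapako':
  Position 1: 'b' -> consonant (running count: 0)
  Position 2: 'a' -> vowel (running count: 1)
  Position 3: 's' -> consonant (running count: 1)
  Position 4: 'u' -> vowel (running count: 2)
  Position 5: 's' -> consonant (running count: 2)
  Position 6: 'p' -> consonant (running count: 2)
  Position 7: 'a' -> vowel (running count: 3)
  Position 8: 'p' -> consonant (running count: 3)
  Position 9: 'a' -> vowel (running count: 4)
  Position 10: 'k' -> consonant (running count: 4)
  Position 11: 'o' -> vowel (running count: 5)
Total vowels: 5

5


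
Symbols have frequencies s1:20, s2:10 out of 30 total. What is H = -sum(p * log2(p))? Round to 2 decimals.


Computing entropy H = -sum(p_i * log2(p_i)):
  s1: p = 20/30 = 0.6667, -p*log2(p) = 0.3900
  s2: p = 10/30 = 0.3333, -p*log2(p) = 0.5283
H = sum of terms = 0.9183
Rounded to 2 decimals: 0.92

0.92


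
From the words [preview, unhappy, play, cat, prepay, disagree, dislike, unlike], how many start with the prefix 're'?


Checking each word for prefix 're':
  'preview' -> no (count: 0)
  'unhappy' -> no (count: 0)
  'play' -> no (count: 0)
  'cat' -> no (count: 0)
  'prepay' -> no (count: 0)
  'disagree' -> no (count: 0)
  'dislike' -> no (count: 0)
  'unlike' -> no (count: 0)
Total with prefix 're': 0

0


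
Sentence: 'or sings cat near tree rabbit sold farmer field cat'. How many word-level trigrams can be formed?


Word trigrams from [10] words:
  Trigram 1: (or sings cat)
  Trigram 2: (sings cat near)
  Trigram 3: (cat near tree)
  Trigram 4: (near tree rabbit)
  Trigram 5: (tree rabbit sold)
  Trigram 6: (rabbit sold farmer)
  Trigram 7: (sold farmer field)
  Trigram 8: (farmer field cat)
Total word trigrams: 10 - 2 = 8

8


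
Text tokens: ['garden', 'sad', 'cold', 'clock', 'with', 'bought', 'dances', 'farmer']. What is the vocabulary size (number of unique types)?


Listing all tokens and tracking unique types:
  Token 1: 'garden' -> NEW (unique so far: 1)
  Token 2: 'sad' -> NEW (unique so far: 2)
  Token 3: 'cold' -> NEW (unique so far: 3)
  Token 4: 'clock' -> NEW (unique so far: 4)
  Token 5: 'with' -> NEW (unique so far: 5)
  Token 6: 'bought' -> NEW (unique so far: 6)
  Token 7: 'dances' -> NEW (unique so far: 7)
  Token 8: 'farmer' -> NEW (unique so far: 8)
Unique types: ('bought', 'clock', 'cold', 'dances', 'farmer', 'garden', 'sad', 'with')
Vocabulary size: 8

8


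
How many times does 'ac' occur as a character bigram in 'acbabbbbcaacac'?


Scanning 'acbabbbbcaacac' for bigram 'ac':
  Position 0: 'ac' -> MATCH
  Position 1: 'cb' -> no
  Position 2: 'ba' -> no
  Position 3: 'ab' -> no
  Position 4: 'bb' -> no
  Position 5: 'bb' -> no
  Position 6: 'bb' -> no
  Position 7: 'bc' -> no
  Position 8: 'ca' -> no
  Position 9: 'aa' -> no
  Position 10: 'ac' -> MATCH
  Position 11: 'ca' -> no
  Position 12: 'ac' -> MATCH
Total matches: 3

3


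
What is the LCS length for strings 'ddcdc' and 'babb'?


DP table for LCS of 'ddcdc' and 'babb':
       b  a  b  b
    0  0  0  0  0
  d 0  0  0  0  0
  d 0  0  0  0  0
  c 0  0  0  0  0
  d 0  0  0  0  0
  c 0  0  0  0  0
LCS length = 0

0


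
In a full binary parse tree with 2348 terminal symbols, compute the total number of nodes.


Leaf nodes (terminals): 2348
Internal nodes = n - 1 = 2348 - 1 = 2347
Total = leaves + internal = 2348 + 2347 = 4695

4695


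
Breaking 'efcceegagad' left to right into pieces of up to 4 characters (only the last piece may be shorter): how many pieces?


'efcceegagad' has 11 characters.
Chunking with max size 4:
  Chunk 1: 'efcc' (positions 0-3)
  Chunk 2: 'eega' (positions 4-7)
  Chunk 3: 'gad' (positions 8-10)
Total chunks: ceil(11 / 4) = 3

3


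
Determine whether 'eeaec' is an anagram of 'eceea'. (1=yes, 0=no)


Sort characters of 'eeaec': 'aceee'
Sort characters of 'eceea': 'aceee'
Sorted forms match -> they ARE anagrams
Result: 1

1


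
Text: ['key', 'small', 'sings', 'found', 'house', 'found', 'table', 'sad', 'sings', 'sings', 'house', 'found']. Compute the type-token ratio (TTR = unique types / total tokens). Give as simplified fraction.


Tokens: 12
Unique types: ('found', 'house', 'key', 'sad', 'sings', 'small', 'table') = 7
TTR = 7/12
Already in lowest terms.

7/12


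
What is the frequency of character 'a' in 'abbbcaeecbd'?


Scanning 'abbbcaeecbd' for 'a':
  Position 0: 'a' -> MATCH (count: 1)
  Position 5: 'a' -> MATCH (count: 2)
Total occurrences of 'a': 2

2


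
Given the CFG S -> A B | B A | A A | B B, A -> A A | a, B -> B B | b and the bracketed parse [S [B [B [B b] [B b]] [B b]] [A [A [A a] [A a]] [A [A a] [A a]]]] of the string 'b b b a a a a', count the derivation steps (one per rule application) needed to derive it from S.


Every bracketed nonterminal node [X ...] in the tree is produced by exactly one rule application.
Reading the tree off as a leftmost derivation:
  Step 1: S  =>  B A   (applied S -> B A)
  Step 2: B A  =>  B B A   (applied B -> B B)
  Step 3: B B A  =>  B B B A   (applied B -> B B)
  Step 4: B B B A  =>  b B B A   (applied B -> b)
  Step 5: b B B A  =>  b b B A   (applied B -> b)
  Step 6: b b B A  =>  b b b A   (applied B -> b)
  Step 7: b b b A  =>  b b b A A   (applied A -> A A)
  Step 8: b b b A A  =>  b b b A A A   (applied A -> A A)
  Step 9: b b b A A A  =>  b b b a A A   (applied A -> a)
  Step 10: b b b a A A  =>  b b b a a A   (applied A -> a)
  Step 11: b b b a a A  =>  b b b a a A A   (applied A -> A A)
  Step 12: b b b a a A A  =>  b b b a a a A   (applied A -> a)
  Step 13: b b b a a a A  =>  b b b a a a a   (applied A -> a)
Final yield: b b b a a a a
Total rewrite steps: 13

13


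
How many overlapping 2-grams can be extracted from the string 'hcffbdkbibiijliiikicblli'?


String 'hcffbdkbibiijliiikicblli' has length L = 24.
Number of overlapping n-grams = L - n + 1
Substituting: 24 - 2 + 1 = 23

23


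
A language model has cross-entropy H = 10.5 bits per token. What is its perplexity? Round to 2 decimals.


Perplexity formula: PP = 2^H
H = 10.5
PP = 2^10.5
Decompose: 2^10.5 = 2^10 * 2^0.5 = 2^10 * sqrt(2)
2^10 = 1024, sqrt(2) ~ 1.4142136
PP ~ 1024 * 1.4142136 = 1448.1547264
Rounded to 2 decimals: 1448.15

1448.15


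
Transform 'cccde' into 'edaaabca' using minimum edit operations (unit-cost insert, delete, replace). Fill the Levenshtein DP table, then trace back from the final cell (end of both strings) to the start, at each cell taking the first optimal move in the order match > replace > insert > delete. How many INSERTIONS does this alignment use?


Edit distance = 8. Backtracking from cell (5, 8) with preference match > replace > insert > delete,
then listing the resulting alignment 'cccde' -> 'edaaabca' left to right:
  Step 1: insert 'e' [insertion #1]
  Step 2: insert 'd' [insertion #2]
  Step 3: insert 'a' [insertion #3]
  Step 4: replace c->a
  Step 5: replace c->a
  Step 6: replace c->b
  Step 7: replace d->c
  Step 8: replace e->a
Total insertions: 3

3


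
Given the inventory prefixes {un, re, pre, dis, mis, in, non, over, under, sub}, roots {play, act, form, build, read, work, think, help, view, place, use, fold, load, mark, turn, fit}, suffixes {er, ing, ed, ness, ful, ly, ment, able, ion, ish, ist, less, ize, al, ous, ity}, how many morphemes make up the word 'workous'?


Segmenting 'workous' against the inventory:
  'work' -> root (morpheme 1)
  'ous' -> suffix (morpheme 2)
Total morphemes: 2

2


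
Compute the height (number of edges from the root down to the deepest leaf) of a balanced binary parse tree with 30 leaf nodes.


In a balanced binary tree with n leaves the deepest leaf is ceil(log2(n)) edges below the root.
log2(30) = 4.9069
ceil(4.9069) = 5
height (edges) = 5

5


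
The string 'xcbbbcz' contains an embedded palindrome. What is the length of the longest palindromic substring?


Scanning 'xcbbbcz' for palindromic substrings.
Substring at positions 1-5: 'cbbbc'.
Check: reverse('cbbbc') = 'cbbbc' -> palindrome confirmed.
Neighbouring characters ('x' / 'z') break symmetry, so it cannot extend further.
No longer palindromic substring exists; longest length = 5

5


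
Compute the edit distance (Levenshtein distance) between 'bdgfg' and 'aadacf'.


Building DP table for s1='bdgfg' (len 5) and s2='aadacf' (len 6):
       a  a  d  a  c  f
    0  1  2  3  4  5  6
  b 1  1  2  3  4  5  6
  d 2  2  2  2  3  4  5
  g 3  3  3  3  3  4  5
  f 4  4  4  4  4  4  4
  g 5  5  5  5  5  5  5
Edit distance = dp[5][6] = 5

5


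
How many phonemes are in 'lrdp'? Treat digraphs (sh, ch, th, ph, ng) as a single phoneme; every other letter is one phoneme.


Parsing 'lrdp' greedily, digraphs first:
  'l' -> consonant phoneme (phonemes so far: 1)
  'r' -> consonant phoneme (phonemes so far: 2)
  'd' -> consonant phoneme (phonemes so far: 3)
  'p' -> consonant phoneme (phonemes so far: 4)
Total phonemes: 4

4


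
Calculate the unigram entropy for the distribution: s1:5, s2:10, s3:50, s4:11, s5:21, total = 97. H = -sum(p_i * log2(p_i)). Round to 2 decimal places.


Computing entropy H = -sum(p_i * log2(p_i)):
  s1: p = 5/97 = 0.0515, -p*log2(p) = 0.2205
  s2: p = 10/97 = 0.1031, -p*log2(p) = 0.3379
  s3: p = 50/97 = 0.5155, -p*log2(p) = 0.4928
  s4: p = 11/97 = 0.1134, -p*log2(p) = 0.3561
  s5: p = 21/97 = 0.2165, -p*log2(p) = 0.4779
H = sum of terms = 1.8852
Rounded to 2 decimals: 1.89

1.89


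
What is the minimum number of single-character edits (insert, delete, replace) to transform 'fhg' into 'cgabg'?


Building DP table for s1='fhg' (len 3) and s2='cgabg' (len 5):
       c  g  a  b  g
    0  1  2  3  4  5
  f 1  1  2  3  4  5
  h 2  2  2  3  4  5
  g 3  3  2  3  4  4
Edit distance = dp[3][5] = 4

4


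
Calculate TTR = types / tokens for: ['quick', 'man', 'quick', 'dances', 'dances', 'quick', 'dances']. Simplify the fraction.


Tokens: 7
Unique types: ('dances', 'man', 'quick') = 3
TTR = 3/7
Already in lowest terms.

3/7


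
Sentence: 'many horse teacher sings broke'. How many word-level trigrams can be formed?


Word trigrams from [5] words:
  Trigram 1: (many horse teacher)
  Trigram 2: (horse teacher sings)
  Trigram 3: (teacher sings broke)
Total word trigrams: 5 - 2 = 3

3


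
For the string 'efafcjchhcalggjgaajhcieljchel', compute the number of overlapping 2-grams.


String 'efafcjchhcalggjgaajhcieljchel' has length L = 29.
Number of overlapping n-grams = L - n + 1
Substituting: 29 - 2 + 1 = 28

28


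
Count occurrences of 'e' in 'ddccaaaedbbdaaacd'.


Scanning 'ddccaaaedbbdaaacd' for 'e':
  Position 7: 'e' -> MATCH (count: 1)
Total occurrences of 'e': 1

1


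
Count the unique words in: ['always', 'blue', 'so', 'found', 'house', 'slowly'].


Listing all tokens and tracking unique types:
  Token 1: 'always' -> NEW (unique so far: 1)
  Token 2: 'blue' -> NEW (unique so far: 2)
  Token 3: 'so' -> NEW (unique so far: 3)
  Token 4: 'found' -> NEW (unique so far: 4)
  Token 5: 'house' -> NEW (unique so far: 5)
  Token 6: 'slowly' -> NEW (unique so far: 6)
Unique types: ('always', 'blue', 'found', 'house', 'slowly', 'so')
Vocabulary size: 6

6


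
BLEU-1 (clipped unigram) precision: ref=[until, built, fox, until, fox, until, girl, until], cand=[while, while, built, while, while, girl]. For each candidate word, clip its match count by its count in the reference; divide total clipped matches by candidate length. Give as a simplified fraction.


Reference word counts: {'built': 1, 'fox': 2, 'girl': 1, 'until': 4}
Checking each candidate word (with clipping):
  'while' -> not in reference -> no match (matches: 0)
  'while' -> not in reference -> no match (matches: 0)
  'built' -> in reference (ref count 1, used 1/1) -> match (matches: 1)
  'while' -> not in reference -> no match (matches: 1)
  'while' -> not in reference -> no match (matches: 1)
  'girl' -> in reference (ref count 1, used 1/1) -> match (matches: 2)
Clipped matches: 2, Candidate length: 6
Precision = 2/6 = 1/3

1/3


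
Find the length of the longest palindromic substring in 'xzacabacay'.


Scanning 'xzacabacay' for palindromic substrings.
Substring at positions 2-8: 'acabaca'.
Check: reverse('acabaca') = 'acabaca' -> palindrome confirmed.
Neighbouring characters ('z' / 'y') break symmetry, so it cannot extend further.
No longer palindromic substring exists; longest length = 7

7


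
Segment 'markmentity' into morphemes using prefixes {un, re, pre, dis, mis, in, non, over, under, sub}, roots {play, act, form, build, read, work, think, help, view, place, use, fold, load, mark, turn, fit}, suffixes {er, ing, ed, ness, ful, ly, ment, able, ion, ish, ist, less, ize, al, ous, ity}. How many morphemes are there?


Segmenting 'markmentity' against the inventory:
  'mark' -> root (morpheme 1)
  'ment' -> suffix (morpheme 2)
  'ity' -> suffix (morpheme 3)
Total morphemes: 3

3


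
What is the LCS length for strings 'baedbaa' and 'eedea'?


DP table for LCS of 'baedbaa' and 'eedea':
       e  e  d  e  a
    0  0  0  0  0  0
  b 0  0  0  0  0  0
  a 0  0  0  0  0  1
  e 0  1  1  1  1  1
  d 0  1  1  2  2  2
  b 0  1  1  2  2  2
  a 0  1  1  2  2  3
  a 0  1  1  2  2  3
LCS: 'eda'
LCS length = 3

3


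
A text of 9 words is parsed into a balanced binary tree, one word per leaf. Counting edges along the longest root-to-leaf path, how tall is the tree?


In a balanced binary tree with n leaves the deepest leaf is ceil(log2(n)) edges below the root.
log2(9) = 3.1699
ceil(3.1699) = 4
height (edges) = 4

4


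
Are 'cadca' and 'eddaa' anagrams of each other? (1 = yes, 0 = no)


Sort characters of 'cadca': 'aaccd'
Sort characters of 'eddaa': 'aadde'
Sorted forms differ -> they are NOT anagrams
Result: 0

0


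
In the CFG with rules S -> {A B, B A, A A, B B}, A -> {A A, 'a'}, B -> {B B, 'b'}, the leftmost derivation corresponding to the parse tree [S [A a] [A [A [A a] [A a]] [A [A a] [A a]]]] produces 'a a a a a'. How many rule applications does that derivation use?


Every bracketed nonterminal node [X ...] in the tree is produced by exactly one rule application.
Reading the tree off as a leftmost derivation:
  Step 1: S  =>  A A   (applied S -> A A)
  Step 2: A A  =>  a A   (applied A -> a)
  Step 3: a A  =>  a A A   (applied A -> A A)
  Step 4: a A A  =>  a A A A   (applied A -> A A)
  Step 5: a A A A  =>  a a A A   (applied A -> a)
  Step 6: a a A A  =>  a a a A   (applied A -> a)
  Step 7: a a a A  =>  a a a A A   (applied A -> A A)
  Step 8: a a a A A  =>  a a a a A   (applied A -> a)
  Step 9: a a a a A  =>  a a a a a   (applied A -> a)
Final yield: a a a a a
Total rewrite steps: 9

9


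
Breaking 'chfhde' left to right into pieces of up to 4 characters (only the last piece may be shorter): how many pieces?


'chfhde' has 6 characters.
Chunking with max size 4:
  Chunk 1: 'chfh' (positions 0-3)
  Chunk 2: 'de' (positions 4-5)
Total chunks: ceil(6 / 4) = 2

2


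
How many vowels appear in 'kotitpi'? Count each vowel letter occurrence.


Scanning each character of 'kotitpi':
  Position 1: 'k' -> consonant (running count: 0)
  Position 2: 'o' -> vowel (running count: 1)
  Position 3: 't' -> consonant (running count: 1)
  Position 4: 'i' -> vowel (running count: 2)
  Position 5: 't' -> consonant (running count: 2)
  Position 6: 'p' -> consonant (running count: 2)
  Position 7: 'i' -> vowel (running count: 3)
Total vowels: 3

3


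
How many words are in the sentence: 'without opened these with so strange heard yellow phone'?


Counting words by splitting on spaces:
  Word 1: 'without'
  Word 2: 'opened'
  Word 3: 'these'
  Word 4: 'with'
  Word 5: 'so'
  Word 6: 'strange'
  Word 7: 'heard'
  Word 8: 'yellow'
  Word 9: 'phone'
Total words: 9

9


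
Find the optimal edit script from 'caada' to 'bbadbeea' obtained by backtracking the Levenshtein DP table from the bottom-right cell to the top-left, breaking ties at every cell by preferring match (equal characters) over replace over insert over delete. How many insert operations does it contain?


Edit distance = 5. Backtracking from cell (5, 8) with preference match > replace > insert > delete,
then listing the resulting alignment 'caada' -> 'bbadbeea' left to right:
  Step 1: replace c->b
  Step 2: replace a->b
  Step 3: keep 'a'
  Step 4: keep 'd'
  Step 5: insert 'b' [insertion #1]
  Step 6: insert 'e' [insertion #2]
  Step 7: insert 'e' [insertion #3]
  Step 8: keep 'a'
Total insertions: 3

3


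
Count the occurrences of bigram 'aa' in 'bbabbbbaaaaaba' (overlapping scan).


Scanning 'bbabbbbaaaaaba' for bigram 'aa':
  Position 0: 'bb' -> no
  Position 1: 'ba' -> no
  Position 2: 'ab' -> no
  Position 3: 'bb' -> no
  Position 4: 'bb' -> no
  Position 5: 'bb' -> no
  Position 6: 'ba' -> no
  Position 7: 'aa' -> MATCH
  Position 8: 'aa' -> MATCH
  Position 9: 'aa' -> MATCH
  Position 10: 'aa' -> MATCH
  Position 11: 'ab' -> no
  Position 12: 'ba' -> no
Total matches: 4

4


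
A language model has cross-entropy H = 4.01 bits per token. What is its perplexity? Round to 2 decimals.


Perplexity formula: PP = 2^H
H = 4.01
PP = 2^4.01
Decompose: 2^4.01 = 2^4 * 2^0.01
2^4 = 16, 2^0.01 ~ 1.0069556
PP ~ 16 * 1.0069556 = 16.1112896
Rounded to 2 decimals: 16.11

16.11


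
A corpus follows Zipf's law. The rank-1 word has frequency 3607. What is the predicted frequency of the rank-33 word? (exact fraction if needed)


Zipf's law: freq(rank) = f1 / rank
f1 = 3607, rank = 33
freq = 3607 / 33
GCD(3607, 33) = 1
Simplified: 3607/33

3607/33


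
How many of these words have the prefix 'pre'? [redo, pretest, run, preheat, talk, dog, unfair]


Checking each word for prefix 'pre':
  'redo' -> no (count: 0)
  'pretest' -> YES, starts with 'pre' (count: 1)
  'run' -> no (count: 1)
  'preheat' -> YES, starts with 'pre' (count: 2)
  'talk' -> no (count: 2)
  'dog' -> no (count: 2)
  'unfair' -> no (count: 2)
Total with prefix 'pre': 2

2


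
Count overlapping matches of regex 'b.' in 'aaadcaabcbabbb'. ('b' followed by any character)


Pattern: b. means 'b' followed by any character.
Scanning 'aaadcaabcbabbb' position-by-position:
  Pos 0: window 'aa' -> no
  Pos 1: window 'aa' -> no
  Pos 2: window 'ad' -> no
  Pos 3: window 'dc' -> no
  Pos 4: window 'ca' -> no
  Pos 5: window 'aa' -> no
  Pos 6: window 'ab' -> no
  Pos 7: window 'bc' -> MATCH
  Pos 8: window 'cb' -> no
  Pos 9: window 'ba' -> MATCH
  Pos 10: window 'ab' -> no
  Pos 11: window 'bb' -> MATCH
  Pos 12: window 'bb' -> MATCH
  Pos 13: window 'b' -> no
Total matches: 4

4


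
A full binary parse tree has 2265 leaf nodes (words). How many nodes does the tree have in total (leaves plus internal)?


Leaf nodes (terminals): 2265
Internal nodes = n - 1 = 2265 - 1 = 2264
Total = leaves + internal = 2265 + 2264 = 4529

4529


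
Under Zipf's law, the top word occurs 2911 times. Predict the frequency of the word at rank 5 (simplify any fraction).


Zipf's law: freq(rank) = f1 / rank
f1 = 2911, rank = 5
freq = 2911 / 5
GCD(2911, 5) = 1
Simplified: 2911/5

2911/5


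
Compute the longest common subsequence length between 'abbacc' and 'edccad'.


DP table for LCS of 'abbacc' and 'edccad':
       e  d  c  c  a  d
    0  0  0  0  0  0  0
  a 0  0  0  0  0  1  1
  b 0  0  0  0  0  1  1
  b 0  0  0  0  0  1  1
  a 0  0  0  0  0  1  1
  c 0  0  0  1  1  1  1
  c 0  0  0  1  2  2  2
LCS: 'cc'
LCS length = 2

2


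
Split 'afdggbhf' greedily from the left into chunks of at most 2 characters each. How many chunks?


'afdggbhf' has 8 characters.
Chunking with max size 2:
  Chunk 1: 'af' (positions 0-1)
  Chunk 2: 'dg' (positions 2-3)
  Chunk 3: 'gb' (positions 4-5)
  Chunk 4: 'hf' (positions 6-7)
Total chunks: ceil(8 / 2) = 4

4


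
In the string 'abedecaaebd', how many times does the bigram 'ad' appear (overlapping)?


Scanning 'abedecaaebd' for bigram 'ad':
  Position 0: 'ab' -> no
  Position 1: 'be' -> no
  Position 2: 'ed' -> no
  Position 3: 'de' -> no
  Position 4: 'ec' -> no
  Position 5: 'ca' -> no
  Position 6: 'aa' -> no
  Position 7: 'ae' -> no
  Position 8: 'eb' -> no
  Position 9: 'bd' -> no
Total matches: 0

0


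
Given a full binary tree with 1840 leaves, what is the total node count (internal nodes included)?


Leaf nodes (terminals): 1840
Internal nodes = n - 1 = 1840 - 1 = 1839
Total = leaves + internal = 1840 + 1839 = 3679

3679


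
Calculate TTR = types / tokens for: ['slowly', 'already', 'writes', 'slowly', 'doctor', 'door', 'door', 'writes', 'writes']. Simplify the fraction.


Tokens: 9
Unique types: ('already', 'doctor', 'door', 'slowly', 'writes') = 5
TTR = 5/9
Already in lowest terms.

5/9


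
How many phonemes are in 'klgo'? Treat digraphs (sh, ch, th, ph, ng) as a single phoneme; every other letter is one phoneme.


Parsing 'klgo' greedily, digraphs first:
  'k' -> consonant phoneme (phonemes so far: 1)
  'l' -> consonant phoneme (phonemes so far: 2)
  'g' -> consonant phoneme (phonemes so far: 3)
  'o' -> vowel phoneme (phonemes so far: 4)
Total phonemes: 4

4


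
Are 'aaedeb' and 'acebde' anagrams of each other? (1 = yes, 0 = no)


Sort characters of 'aaedeb': 'aabdee'
Sort characters of 'acebde': 'abcdee'
Sorted forms differ -> they are NOT anagrams
Result: 0

0


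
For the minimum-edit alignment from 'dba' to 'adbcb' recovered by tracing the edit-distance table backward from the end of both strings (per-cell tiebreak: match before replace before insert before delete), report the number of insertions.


Edit distance = 3. Backtracking from cell (3, 5) with preference match > replace > insert > delete,
then listing the resulting alignment 'dba' -> 'adbcb' left to right:
  Step 1: insert 'a' [insertion #1]
  Step 2: keep 'd'
  Step 3: keep 'b'
  Step 4: insert 'c' [insertion #2]
  Step 5: replace a->b
Total insertions: 2

2


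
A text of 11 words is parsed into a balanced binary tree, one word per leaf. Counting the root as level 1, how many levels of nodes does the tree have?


In a balanced binary tree with n leaves the deepest leaf is ceil(log2(n)) edges below the root,
so counting node levels inclusive of root and leaves gives ceil(log2(n)) + 1 levels.
log2(11) = 3.4594
ceil(3.4594) = 4
levels = 4 + 1 = 5

5


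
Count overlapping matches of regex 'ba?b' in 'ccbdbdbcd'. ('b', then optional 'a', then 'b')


Pattern: ba?b means 'b', then optional 'a', then 'b'.
Scanning 'ccbdbdbcd' position-by-position:
  Pos 0: window 'ccb' -> no
  Pos 1: window 'cbd' -> no
  Pos 2: window 'bdb' -> no
  Pos 3: window 'dbd' -> no
  Pos 4: window 'bdb' -> no
  Pos 5: window 'dbc' -> no
  Pos 6: window 'bcd' -> no
  Pos 7: window 'cd' -> no
  Pos 8: window 'd' -> no
Total matches: 0

0


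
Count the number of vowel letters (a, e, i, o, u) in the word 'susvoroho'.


Scanning each character of 'susvoroho':
  Position 1: 's' -> consonant (running count: 0)
  Position 2: 'u' -> vowel (running count: 1)
  Position 3: 's' -> consonant (running count: 1)
  Position 4: 'v' -> consonant (running count: 1)
  Position 5: 'o' -> vowel (running count: 2)
  Position 6: 'r' -> consonant (running count: 2)
  Position 7: 'o' -> vowel (running count: 3)
  Position 8: 'h' -> consonant (running count: 3)
  Position 9: 'o' -> vowel (running count: 4)
Total vowels: 4

4


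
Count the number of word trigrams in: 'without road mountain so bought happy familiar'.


Word trigrams from [7] words:
  Trigram 1: (without road mountain)
  Trigram 2: (road mountain so)
  Trigram 3: (mountain so bought)
  Trigram 4: (so bought happy)
  Trigram 5: (bought happy familiar)
Total word trigrams: 7 - 2 = 5

5


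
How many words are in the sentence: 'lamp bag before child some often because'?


Counting words by splitting on spaces:
  Word 1: 'lamp'
  Word 2: 'bag'
  Word 3: 'before'
  Word 4: 'child'
  Word 5: 'some'
  Word 6: 'often'
  Word 7: 'because'
Total words: 7

7


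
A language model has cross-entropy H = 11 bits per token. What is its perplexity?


Perplexity formula: PP = 2^H
H = 11
PP = 2^11
PP = 2^11 = 2048

2048


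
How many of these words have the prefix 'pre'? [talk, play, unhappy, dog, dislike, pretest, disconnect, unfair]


Checking each word for prefix 'pre':
  'talk' -> no (count: 0)
  'play' -> no (count: 0)
  'unhappy' -> no (count: 0)
  'dog' -> no (count: 0)
  'dislike' -> no (count: 0)
  'pretest' -> YES, starts with 'pre' (count: 1)
  'disconnect' -> no (count: 1)
  'unfair' -> no (count: 1)
Total with prefix 'pre': 1

1


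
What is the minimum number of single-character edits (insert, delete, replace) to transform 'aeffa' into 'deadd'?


Building DP table for s1='aeffa' (len 5) and s2='deadd' (len 5):
       d  e  a  d  d
    0  1  2  3  4  5
  a 1  1  2  2  3  4
  e 2  2  1  2  3  4
  f 3  3  2  2  3  4
  f 4  4  3  3  3  4
  a 5  5  4  3  4  4
Edit distance = dp[5][5] = 4

4


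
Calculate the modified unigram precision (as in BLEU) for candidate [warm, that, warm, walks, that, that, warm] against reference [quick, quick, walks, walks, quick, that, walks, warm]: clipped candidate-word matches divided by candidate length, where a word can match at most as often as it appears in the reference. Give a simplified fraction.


Reference word counts: {'quick': 3, 'that': 1, 'walks': 3, 'warm': 1}
Checking each candidate word (with clipping):
  'warm' -> in reference (ref count 1, used 1/1) -> match (matches: 1)
  'that' -> in reference (ref count 1, used 1/1) -> match (matches: 2)
  'warm' -> ref count 1 already used up (1/1) -> clipped, no match (matches: 2)
  'walks' -> in reference (ref count 3, used 1/3) -> match (matches: 3)
  'that' -> ref count 1 already used up (1/1) -> clipped, no match (matches: 3)
  'that' -> ref count 1 already used up (1/1) -> clipped, no match (matches: 3)
  'warm' -> ref count 1 already used up (1/1) -> clipped, no match (matches: 3)
Clipped matches: 3, Candidate length: 7
Precision = 3/7

3/7


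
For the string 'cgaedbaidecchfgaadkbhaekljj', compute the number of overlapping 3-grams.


String 'cgaedbaidecchfgaadkbhaekljj' has length L = 27.
Number of overlapping n-grams = L - n + 1
Substituting: 27 - 3 + 1 = 25

25


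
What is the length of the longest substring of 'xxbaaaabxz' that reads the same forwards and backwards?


Scanning 'xxbaaaabxz' for palindromic substrings.
Substring at positions 1-8: 'xbaaaabx'.
Check: reverse('xbaaaabx') = 'xbaaaabx' -> palindrome confirmed.
Neighbouring characters ('x' / 'z') break symmetry, so it cannot extend further.
No longer palindromic substring exists; longest length = 8

8


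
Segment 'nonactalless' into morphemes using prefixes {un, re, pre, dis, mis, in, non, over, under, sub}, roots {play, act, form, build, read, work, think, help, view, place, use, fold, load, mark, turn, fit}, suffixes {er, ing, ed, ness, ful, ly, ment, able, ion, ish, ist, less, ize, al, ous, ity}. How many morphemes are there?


Segmenting 'nonactalless' against the inventory:
  'non' -> prefix (morpheme 1)
  'act' -> root (morpheme 2)
  'al' -> suffix (morpheme 3)
  'less' -> suffix (morpheme 4)
Total morphemes: 4

4


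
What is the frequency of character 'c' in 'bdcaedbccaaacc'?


Scanning 'bdcaedbccaaacc' for 'c':
  Position 2: 'c' -> MATCH (count: 1)
  Position 7: 'c' -> MATCH (count: 2)
  Position 8: 'c' -> MATCH (count: 3)
  Position 12: 'c' -> MATCH (count: 4)
  Position 13: 'c' -> MATCH (count: 5)
Total occurrences of 'c': 5

5


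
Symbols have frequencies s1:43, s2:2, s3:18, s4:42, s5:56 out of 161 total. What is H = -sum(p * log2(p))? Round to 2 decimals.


Computing entropy H = -sum(p_i * log2(p_i)):
  s1: p = 43/161 = 0.2671, -p*log2(p) = 0.5087
  s2: p = 2/161 = 0.0124, -p*log2(p) = 0.0786
  s3: p = 18/161 = 0.1118, -p*log2(p) = 0.3534
  s4: p = 42/161 = 0.2609, -p*log2(p) = 0.5057
  s5: p = 56/161 = 0.3478, -p*log2(p) = 0.5299
H = sum of terms = 1.9763
Rounded to 2 decimals: 1.98

1.98


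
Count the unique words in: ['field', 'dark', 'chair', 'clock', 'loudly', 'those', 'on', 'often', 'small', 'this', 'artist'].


Listing all tokens and tracking unique types:
  Token 1: 'field' -> NEW (unique so far: 1)
  Token 2: 'dark' -> NEW (unique so far: 2)
  Token 3: 'chair' -> NEW (unique so far: 3)
  Token 4: 'clock' -> NEW (unique so far: 4)
  Token 5: 'loudly' -> NEW (unique so far: 5)
  Token 6: 'those' -> NEW (unique so far: 6)
  Token 7: 'on' -> NEW (unique so far: 7)
  Token 8: 'often' -> NEW (unique so far: 8)
  Token 9: 'small' -> NEW (unique so far: 9)
  Token 10: 'this' -> NEW (unique so far: 10)
  Token 11: 'artist' -> NEW (unique so far: 11)
Unique types: ('artist', 'chair', 'clock', 'dark', 'field', 'loudly', 'often', 'on', 'small', 'this', 'those')
Vocabulary size: 11

11


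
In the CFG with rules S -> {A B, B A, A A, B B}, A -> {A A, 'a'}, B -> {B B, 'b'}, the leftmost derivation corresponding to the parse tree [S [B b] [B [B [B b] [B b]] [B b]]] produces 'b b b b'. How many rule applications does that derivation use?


Every bracketed nonterminal node [X ...] in the tree is produced by exactly one rule application.
Reading the tree off as a leftmost derivation:
  Step 1: S  =>  B B   (applied S -> B B)
  Step 2: B B  =>  b B   (applied B -> b)
  Step 3: b B  =>  b B B   (applied B -> B B)
  Step 4: b B B  =>  b B B B   (applied B -> B B)
  Step 5: b B B B  =>  b b B B   (applied B -> b)
  Step 6: b b B B  =>  b b b B   (applied B -> b)
  Step 7: b b b B  =>  b b b b   (applied B -> b)
Final yield: b b b b
Total rewrite steps: 7

7


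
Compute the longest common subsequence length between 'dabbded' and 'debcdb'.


DP table for LCS of 'dabbded' and 'debcdb':
       d  e  b  c  d  b
    0  0  0  0  0  0  0
  d 0  1  1  1  1  1  1
  a 0  1  1  1  1  1  1
  b 0  1  1  2  2  2  2
  b 0  1  1  2  2  2  3
  d 0  1  1  2  2  3  3
  e 0  1  2  2  2  3  3
  d 0  1  2  2  2  3  3
LCS: 'dbb'
LCS length = 3

3


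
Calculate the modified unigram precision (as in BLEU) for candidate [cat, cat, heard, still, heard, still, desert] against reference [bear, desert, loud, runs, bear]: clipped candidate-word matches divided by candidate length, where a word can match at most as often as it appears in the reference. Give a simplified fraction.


Reference word counts: {'bear': 2, 'desert': 1, 'loud': 1, 'runs': 1}
Checking each candidate word (with clipping):
  'cat' -> not in reference -> no match (matches: 0)
  'cat' -> not in reference -> no match (matches: 0)
  'heard' -> not in reference -> no match (matches: 0)
  'still' -> not in reference -> no match (matches: 0)
  'heard' -> not in reference -> no match (matches: 0)
  'still' -> not in reference -> no match (matches: 0)
  'desert' -> in reference (ref count 1, used 1/1) -> match (matches: 1)
Clipped matches: 1, Candidate length: 7
Precision = 1/7

1/7


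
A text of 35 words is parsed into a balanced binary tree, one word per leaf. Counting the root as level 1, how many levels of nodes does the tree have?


In a balanced binary tree with n leaves the deepest leaf is ceil(log2(n)) edges below the root,
so counting node levels inclusive of root and leaves gives ceil(log2(n)) + 1 levels.
log2(35) = 5.1293
ceil(5.1293) = 6
levels = 6 + 1 = 7

7


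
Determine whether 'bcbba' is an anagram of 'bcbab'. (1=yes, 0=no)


Sort characters of 'bcbba': 'abbbc'
Sort characters of 'bcbab': 'abbbc'
Sorted forms match -> they ARE anagrams
Result: 1

1


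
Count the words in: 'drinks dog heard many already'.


Counting words by splitting on spaces:
  Word 1: 'drinks'
  Word 2: 'dog'
  Word 3: 'heard'
  Word 4: 'many'
  Word 5: 'already'
Total words: 5

5


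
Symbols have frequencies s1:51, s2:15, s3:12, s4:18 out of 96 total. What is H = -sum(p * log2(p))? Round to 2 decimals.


Computing entropy H = -sum(p_i * log2(p_i)):
  s1: p = 51/96 = 0.5312, -p*log2(p) = 0.4848
  s2: p = 15/96 = 0.1562, -p*log2(p) = 0.4184
  s3: p = 12/96 = 0.1250, -p*log2(p) = 0.3750
  s4: p = 18/96 = 0.1875, -p*log2(p) = 0.4528
H = sum of terms = 1.7310
Rounded to 2 decimals: 1.73

1.73


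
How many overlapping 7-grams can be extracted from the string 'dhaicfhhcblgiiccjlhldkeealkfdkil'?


String 'dhaicfhhcblgiiccjlhldkeealkfdkil' has length L = 32.
Number of overlapping n-grams = L - n + 1
Substituting: 32 - 7 + 1 = 26

26


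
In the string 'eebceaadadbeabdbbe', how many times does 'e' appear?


Scanning 'eebceaadadbeabdbbe' for 'e':
  Position 0: 'e' -> MATCH (count: 1)
  Position 1: 'e' -> MATCH (count: 2)
  Position 4: 'e' -> MATCH (count: 3)
  Position 11: 'e' -> MATCH (count: 4)
  Position 17: 'e' -> MATCH (count: 5)
Total occurrences of 'e': 5

5


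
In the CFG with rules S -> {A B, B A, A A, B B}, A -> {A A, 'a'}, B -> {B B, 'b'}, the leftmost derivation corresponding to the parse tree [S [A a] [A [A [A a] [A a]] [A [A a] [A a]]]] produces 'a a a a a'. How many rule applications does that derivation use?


Every bracketed nonterminal node [X ...] in the tree is produced by exactly one rule application.
Reading the tree off as a leftmost derivation:
  Step 1: S  =>  A A   (applied S -> A A)
  Step 2: A A  =>  a A   (applied A -> a)
  Step 3: a A  =>  a A A   (applied A -> A A)
  Step 4: a A A  =>  a A A A   (applied A -> A A)
  Step 5: a A A A  =>  a a A A   (applied A -> a)
  Step 6: a a A A  =>  a a a A   (applied A -> a)
  Step 7: a a a A  =>  a a a A A   (applied A -> A A)
  Step 8: a a a A A  =>  a a a a A   (applied A -> a)
  Step 9: a a a a A  =>  a a a a a   (applied A -> a)
Final yield: a a a a a
Total rewrite steps: 9

9


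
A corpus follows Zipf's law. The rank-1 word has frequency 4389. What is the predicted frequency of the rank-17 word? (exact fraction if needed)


Zipf's law: freq(rank) = f1 / rank
f1 = 4389, rank = 17
freq = 4389 / 17
GCD(4389, 17) = 1
Simplified: 4389/17

4389/17


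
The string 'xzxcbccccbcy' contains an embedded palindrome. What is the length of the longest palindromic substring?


Scanning 'xzxcbccccbcy' for palindromic substrings.
Substring at positions 3-10: 'cbccccbc'.
Check: reverse('cbccccbc') = 'cbccccbc' -> palindrome confirmed.
Neighbouring characters ('x' / 'y') break symmetry, so it cannot extend further.
No longer palindromic substring exists; longest length = 8

8


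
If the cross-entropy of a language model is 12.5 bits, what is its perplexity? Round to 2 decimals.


Perplexity formula: PP = 2^H
H = 12.5
PP = 2^12.5
Decompose: 2^12.5 = 2^12 * 2^0.5 = 2^12 * sqrt(2)
2^12 = 4096, sqrt(2) ~ 1.4142136
PP ~ 4096 * 1.4142136 = 5792.6189056
Rounded to 2 decimals: 5792.62

5792.62


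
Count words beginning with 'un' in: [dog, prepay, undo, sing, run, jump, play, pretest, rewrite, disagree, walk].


Checking each word for prefix 'un':
  'dog' -> no (count: 0)
  'prepay' -> no (count: 0)
  'undo' -> YES, starts with 'un' (count: 1)
  'sing' -> no (count: 1)
  'run' -> no (count: 1)
  'jump' -> no (count: 1)
  'play' -> no (count: 1)
  'pretest' -> no (count: 1)
  'rewrite' -> no (count: 1)
  'disagree' -> no (count: 1)
  'walk' -> no (count: 1)
Total with prefix 'un': 1

1


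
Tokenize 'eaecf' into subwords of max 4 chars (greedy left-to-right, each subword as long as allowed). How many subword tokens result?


'eaecf' has 5 characters.
Chunking with max size 4:
  Chunk 1: 'eaec' (positions 0-3)
  Chunk 2: 'f' (positions 4-4)
Total chunks: ceil(5 / 4) = 2

2


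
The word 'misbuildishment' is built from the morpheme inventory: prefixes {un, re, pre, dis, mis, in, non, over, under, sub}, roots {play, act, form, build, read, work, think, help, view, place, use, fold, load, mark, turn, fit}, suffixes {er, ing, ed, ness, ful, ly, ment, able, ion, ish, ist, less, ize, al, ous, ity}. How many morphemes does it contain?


Segmenting 'misbuildishment' against the inventory:
  'mis' -> prefix (morpheme 1)
  'build' -> root (morpheme 2)
  'ish' -> suffix (morpheme 3)
  'ment' -> suffix (morpheme 4)
Total morphemes: 4

4


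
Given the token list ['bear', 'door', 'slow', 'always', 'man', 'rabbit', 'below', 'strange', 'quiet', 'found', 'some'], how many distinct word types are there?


Listing all tokens and tracking unique types:
  Token 1: 'bear' -> NEW (unique so far: 1)
  Token 2: 'door' -> NEW (unique so far: 2)
  Token 3: 'slow' -> NEW (unique so far: 3)
  Token 4: 'always' -> NEW (unique so far: 4)
  Token 5: 'man' -> NEW (unique so far: 5)
  Token 6: 'rabbit' -> NEW (unique so far: 6)
  Token 7: 'below' -> NEW (unique so far: 7)
  Token 8: 'strange' -> NEW (unique so far: 8)
  Token 9: 'quiet' -> NEW (unique so far: 9)
  Token 10: 'found' -> NEW (unique so far: 10)
  Token 11: 'some' -> NEW (unique so far: 11)
Unique types: ('always', 'bear', 'below', 'door', 'found', 'man', 'quiet', 'rabbit', 'slow', 'some', 'strange')
Vocabulary size: 11

11


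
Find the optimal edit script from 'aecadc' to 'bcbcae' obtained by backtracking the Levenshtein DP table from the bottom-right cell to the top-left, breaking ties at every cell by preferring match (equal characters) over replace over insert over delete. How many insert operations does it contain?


Edit distance = 5. Backtracking from cell (6, 6) with preference match > replace > insert > delete,
then listing the resulting alignment 'aecadc' -> 'bcbcae' left to right:
  Step 1: insert 'b' [insertion #1]
  Step 2: replace a->c
  Step 3: replace e->b
  Step 4: keep 'c'
  Step 5: keep 'a'
  Step 6: delete 'd'
  Step 7: replace c->e
Total insertions: 1

1


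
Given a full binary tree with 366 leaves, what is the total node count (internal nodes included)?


Leaf nodes (terminals): 366
Internal nodes = n - 1 = 366 - 1 = 365
Total = leaves + internal = 366 + 365 = 731

731


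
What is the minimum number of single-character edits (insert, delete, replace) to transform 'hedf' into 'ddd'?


Building DP table for s1='hedf' (len 4) and s2='ddd' (len 3):
       d  d  d
    0  1  2  3
  h 1  1  2  3
  e 2  2  2  3
  d 3  2  2  2
  f 4  3  3  3
Edit distance = dp[4][3] = 3

3


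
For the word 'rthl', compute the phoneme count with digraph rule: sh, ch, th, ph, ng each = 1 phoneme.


Parsing 'rthl' greedily, digraphs first:
  'r' -> consonant phoneme (phonemes so far: 1)
  'th' -> digraph (1 consonant phoneme) (phonemes so far: 2)
  'l' -> consonant phoneme (phonemes so far: 3)
Total phonemes: 3

3


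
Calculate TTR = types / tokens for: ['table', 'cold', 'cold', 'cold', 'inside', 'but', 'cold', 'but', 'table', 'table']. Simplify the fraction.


Tokens: 10
Unique types: ('but', 'cold', 'inside', 'table') = 4
TTR = 4/10
Simplify: divide both by 2 -> 2/5
TTR = 2/5

2/5


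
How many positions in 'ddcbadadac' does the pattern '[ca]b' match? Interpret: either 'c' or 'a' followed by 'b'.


Pattern: [ca]b means either 'c' or 'a' followed by 'b'.
Scanning 'ddcbadadac' position-by-position:
  Pos 0: window 'dd' -> no
  Pos 1: window 'dc' -> no
  Pos 2: window 'cb' -> MATCH
  Pos 3: window 'ba' -> no
  Pos 4: window 'ad' -> no
  Pos 5: window 'da' -> no
  Pos 6: window 'ad' -> no
  Pos 7: window 'da' -> no
  Pos 8: window 'ac' -> no
  Pos 9: window 'c' -> no
Total matches: 1

1


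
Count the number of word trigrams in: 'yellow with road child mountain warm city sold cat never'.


Word trigrams from [10] words:
  Trigram 1: (yellow with road)
  Trigram 2: (with road child)
  Trigram 3: (road child mountain)
  Trigram 4: (child mountain warm)
  Trigram 5: (mountain warm city)
  Trigram 6: (warm city sold)
  Trigram 7: (city sold cat)
  Trigram 8: (sold cat never)
Total word trigrams: 10 - 2 = 8

8


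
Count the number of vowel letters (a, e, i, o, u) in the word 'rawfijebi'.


Scanning each character of 'rawfijebi':
  Position 1: 'r' -> consonant (running count: 0)
  Position 2: 'a' -> vowel (running count: 1)
  Position 3: 'w' -> consonant (running count: 1)
  Position 4: 'f' -> consonant (running count: 1)
  Position 5: 'i' -> vowel (running count: 2)
  Position 6: 'j' -> consonant (running count: 2)
  Position 7: 'e' -> vowel (running count: 3)
  Position 8: 'b' -> consonant (running count: 3)
  Position 9: 'i' -> vowel (running count: 4)
Total vowels: 4

4
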